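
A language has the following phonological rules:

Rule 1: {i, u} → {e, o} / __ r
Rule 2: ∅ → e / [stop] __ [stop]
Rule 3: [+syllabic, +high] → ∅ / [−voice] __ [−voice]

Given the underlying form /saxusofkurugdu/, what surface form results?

saxsofkorugedu

Rule 1 (pre-rhotic lowering): /u/ is a high vowel immediately before /r/, so it lowers to [o]. /saxusofkurugdu/ → saxusofkorugdu.
Rule 2 (stop-cluster e-epenthesis): /g/ and /d/ form a stop–stop cluster, so [e] is inserted between them. /saxusofkorugdu/ → saxusofkorugedu.
Rule 3 (high vowel syncope): /u/ is a high vowel flanked by voiceless consonants /x/ and /s/, so it deletes. /saxusofkorugedu/ → saxsofkorugedu.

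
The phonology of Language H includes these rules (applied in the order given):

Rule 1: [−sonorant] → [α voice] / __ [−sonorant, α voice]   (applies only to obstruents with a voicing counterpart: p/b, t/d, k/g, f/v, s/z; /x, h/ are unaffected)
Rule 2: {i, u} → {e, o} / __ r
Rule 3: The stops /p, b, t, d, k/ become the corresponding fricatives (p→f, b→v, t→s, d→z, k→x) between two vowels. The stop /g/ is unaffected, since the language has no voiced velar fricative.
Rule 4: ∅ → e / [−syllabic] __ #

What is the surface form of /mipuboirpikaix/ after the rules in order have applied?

mifuvoerpixaixe

Rule 1 (regressive voicing assimilation): no segment meets the environment; /mipuboirpikaix/ is unchanged.
Rule 2 (pre-rhotic lowering): /i/ is a high vowel immediately before /r/, so it lowers to [e]. /mipuboirpikaix/ → mipuboerpikaix.
Rule 3 (intervocalic spirantization): /p/ is a stop between vowels /i/ and /u/, so it spirantizes to the fricative [f]. /b/ is a stop between vowels /u/ and /o/, so it spirantizes to the fricative [v]. /k/ is a stop between vowels /i/ and /a/, so it spirantizes to the fricative [x]. /mipuboerpikaix/ → mifuvoerpixaix.
Rule 4 (final e-epenthesis): the form ends in the consonant /x/, so [e] is inserted word-finally. /mifuvoerpixaix/ → mifuvoerpixaixe.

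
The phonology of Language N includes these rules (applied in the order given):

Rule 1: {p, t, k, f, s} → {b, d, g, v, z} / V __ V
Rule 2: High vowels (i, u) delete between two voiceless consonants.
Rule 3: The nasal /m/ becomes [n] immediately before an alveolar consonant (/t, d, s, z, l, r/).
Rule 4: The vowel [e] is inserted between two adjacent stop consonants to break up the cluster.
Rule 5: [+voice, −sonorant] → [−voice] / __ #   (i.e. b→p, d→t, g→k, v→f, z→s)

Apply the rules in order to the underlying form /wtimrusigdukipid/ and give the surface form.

Rule 1 (intervocalic voicing): /s/ is a voiceless obstruent between vowels /u/ and /i/, so it voices to [z]. /k/ is a voiceless obstruent between vowels /u/ and /i/, so it voices to [g]. /p/ is a voiceless obstruent between vowels /i/ and /i/, so it voices to [b]. /wtimrusigdukipid/ → wtimruzigdugibid.
Rule 2 (high vowel syncope): no segment meets the environment; /wtimruzigdugibid/ is unchanged.
Rule 3 (nasal place assimilation): /m/ precedes the alveolar consonant /r/, so it assimilates in place to [n]. /wtimruzigdugibid/ → wtinruzigdugibid.
Rule 4 (stop-cluster e-epenthesis): /g/ and /d/ form a stop–stop cluster, so [e] is inserted between them. /wtinruzigdugibid/ → wtinruzigedugibid.
Rule 5 (final devoicing): /d/ is a voiced obstruent in word-final position, so it devoices to [t]. /wtinruzigedugibid/ → wtinruzigedugibit.

wtinruzigedugibit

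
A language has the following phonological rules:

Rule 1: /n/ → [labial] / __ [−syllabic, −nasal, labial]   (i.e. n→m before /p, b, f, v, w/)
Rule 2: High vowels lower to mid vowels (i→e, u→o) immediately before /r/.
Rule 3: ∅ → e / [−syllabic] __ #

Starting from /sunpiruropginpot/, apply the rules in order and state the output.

Rule 1 (nasal place assimilation): /n/ precedes the labial consonant /p/, so it assimilates in place to [m]. /n/ precedes the labial consonant /p/, so it assimilates in place to [m]. /sunpiruropginpot/ → sumpiruropgimpot.
Rule 2 (pre-rhotic lowering): /i/ is a high vowel immediately before /r/, so it lowers to [e]. /u/ is a high vowel immediately before /r/, so it lowers to [o]. /sumpiruropgimpot/ → sumperoropgimpot.
Rule 3 (final e-epenthesis): the form ends in the consonant /t/, so [e] is inserted word-finally. /sumperoropgimpot/ → sumperoropgimpote.

sumperoropgimpote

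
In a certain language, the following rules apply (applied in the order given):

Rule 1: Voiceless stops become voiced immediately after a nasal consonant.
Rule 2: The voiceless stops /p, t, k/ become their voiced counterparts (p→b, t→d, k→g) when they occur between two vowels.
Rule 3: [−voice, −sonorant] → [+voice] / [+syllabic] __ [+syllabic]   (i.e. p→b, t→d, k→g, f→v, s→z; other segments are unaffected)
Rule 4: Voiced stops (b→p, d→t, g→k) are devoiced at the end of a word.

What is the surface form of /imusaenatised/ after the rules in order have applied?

imuzaenadizet

Rule 1 (post-nasal voicing): no segment meets the environment; /imusaenatised/ is unchanged.
Rule 2 (intervocalic voicing): /t/ is a voiceless stop between vowels /a/ and /i/, so it voices to [d]. /imusaenatised/ → imusaenadised.
Rule 3 (intervocalic voicing): /s/ is a voiceless obstruent between vowels /u/ and /a/, so it voices to [z]. /s/ is a voiceless obstruent between vowels /i/ and /e/, so it voices to [z]. /imusaenadised/ → imuzaenadized.
Rule 4 (final devoicing): /d/ is a voiced stop in word-final position, so it devoices to [t]. /imuzaenadized/ → imuzaenadizet.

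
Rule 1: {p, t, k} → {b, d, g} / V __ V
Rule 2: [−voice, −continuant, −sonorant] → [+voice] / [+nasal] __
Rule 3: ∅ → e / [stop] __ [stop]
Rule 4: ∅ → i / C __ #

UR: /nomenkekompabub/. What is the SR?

nomengegombabubi

Rule 1 (intervocalic voicing): /k/ is a voiceless stop between vowels /e/ and /o/, so it voices to [g]. /nomenkekompabub/ → nomenkegompabub.
Rule 2 (post-nasal voicing): /k/ is a voiceless stop immediately after the nasal /n/, so it voices to [g]. /p/ is a voiceless stop immediately after the nasal /m/, so it voices to [b]. /nomenkegompabub/ → nomengegombabub.
Rule 3 (stop-cluster e-epenthesis): no segment meets the environment; /nomengegombabub/ is unchanged.
Rule 4 (final i-epenthesis): the form ends in the consonant /b/, so [i] is inserted word-finally. /nomengegombabub/ → nomengegombabubi.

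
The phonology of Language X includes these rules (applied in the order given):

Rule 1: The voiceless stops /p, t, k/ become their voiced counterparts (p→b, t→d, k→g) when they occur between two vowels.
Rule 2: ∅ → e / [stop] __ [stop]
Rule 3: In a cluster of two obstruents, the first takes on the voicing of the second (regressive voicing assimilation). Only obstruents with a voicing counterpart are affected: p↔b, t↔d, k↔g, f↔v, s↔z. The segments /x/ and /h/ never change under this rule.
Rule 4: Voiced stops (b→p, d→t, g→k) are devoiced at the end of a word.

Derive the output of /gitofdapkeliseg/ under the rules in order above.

Rule 1 (intervocalic voicing): /t/ is a voiceless stop between vowels /i/ and /o/, so it voices to [d]. /gitofdapkeliseg/ → gidofdapkeliseg.
Rule 2 (stop-cluster e-epenthesis): /p/ and /k/ form a stop–stop cluster, so [e] is inserted between them. /gidofdapkeliseg/ → gidofdapekeliseg.
Rule 3 (regressive voicing assimilation): /f/ precedes the voiced obstruent /d/, so it voices to [v] by assimilation. /gidofdapekeliseg/ → gidovdapekeliseg.
Rule 4 (final devoicing): /g/ is a voiced stop in word-final position, so it devoices to [k]. /gidovdapekeliseg/ → gidovdapekelisek.

gidovdapekelisek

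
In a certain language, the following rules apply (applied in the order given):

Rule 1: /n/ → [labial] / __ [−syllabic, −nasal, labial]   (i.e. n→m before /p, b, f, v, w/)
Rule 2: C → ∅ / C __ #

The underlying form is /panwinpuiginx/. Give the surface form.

pamwimpuigin

Rule 1 (nasal place assimilation): /n/ precedes the labial consonant /w/, so it assimilates in place to [m]. /n/ precedes the labial consonant /p/, so it assimilates in place to [m]. /panwinpuiginx/ → pamwimpuiginx.
Rule 2 (final cluster simplification): /x/ is the second consonant of a word-final cluster /nx/, so it deletes. /pamwimpuiginx/ → pamwimpuigin.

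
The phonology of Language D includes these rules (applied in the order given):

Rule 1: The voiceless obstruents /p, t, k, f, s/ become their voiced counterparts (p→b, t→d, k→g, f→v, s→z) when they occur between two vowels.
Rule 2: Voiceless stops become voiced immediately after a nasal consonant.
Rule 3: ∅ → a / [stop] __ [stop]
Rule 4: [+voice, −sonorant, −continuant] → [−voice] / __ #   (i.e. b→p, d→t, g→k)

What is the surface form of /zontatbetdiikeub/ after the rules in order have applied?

zondatabetadiigeup

Rule 1 (intervocalic voicing): /k/ is a voiceless obstruent between vowels /i/ and /e/, so it voices to [g]. /zontatbetdiikeub/ → zontatbetdiigeub.
Rule 2 (post-nasal voicing): /t/ is a voiceless stop immediately after the nasal /n/, so it voices to [d]. /zontatbetdiigeub/ → zondatbetdiigeub.
Rule 3 (stop-cluster a-epenthesis): /t/ and /b/ form a stop–stop cluster, so [a] is inserted between them. /t/ and /d/ form a stop–stop cluster, so [a] is inserted between them. /zondatbetdiigeub/ → zondatabetadiigeub.
Rule 4 (final devoicing): /b/ is a voiced stop in word-final position, so it devoices to [p]. /zondatabetadiigeub/ → zondatabetadiigeup.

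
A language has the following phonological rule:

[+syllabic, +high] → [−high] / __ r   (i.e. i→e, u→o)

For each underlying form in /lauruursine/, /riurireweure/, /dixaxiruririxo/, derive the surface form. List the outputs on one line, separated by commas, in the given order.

/lauruursine/: /u/ is a high vowel immediately before /r/, so it lowers to [o]. /u/ is a high vowel immediately before /r/, so it lowers to [o]. → [laoruorsine].
/riurireweure/: /u/ is a high vowel immediately before /r/, so it lowers to [o]. /i/ is a high vowel immediately before /r/, so it lowers to [e]. /u/ is a high vowel immediately before /r/, so it lowers to [o]. → [riorereweore].
/dixaxiruririxo/: /i/ is a high vowel immediately before /r/, so it lowers to [e]. /u/ is a high vowel immediately before /r/, so it lowers to [o]. /i/ is a high vowel immediately before /r/, so it lowers to [e]. → [dixaxerorerixo].

laoruorsine, riorereweore, dixaxerorerixo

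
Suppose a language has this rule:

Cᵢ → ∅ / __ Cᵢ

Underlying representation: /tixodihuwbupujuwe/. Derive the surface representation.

No segment of /tixodihuwbupujuwe/ meets the structural description of the rule, so the form surfaces unchanged.

tixodihuwbupujuwe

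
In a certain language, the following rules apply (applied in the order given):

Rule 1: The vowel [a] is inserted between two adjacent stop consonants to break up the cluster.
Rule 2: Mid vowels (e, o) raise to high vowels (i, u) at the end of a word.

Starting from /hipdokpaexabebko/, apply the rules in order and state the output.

Rule 1 (stop-cluster a-epenthesis): /p/ and /d/ form a stop–stop cluster, so [a] is inserted between them. /k/ and /p/ form a stop–stop cluster, so [a] is inserted between them. /b/ and /k/ form a stop–stop cluster, so [a] is inserted between them. /hipdokpaexabebko/ → hipadokapaexabebako.
Rule 2 (final vowel raising): /o/ is a mid vowel in word-final position, so it raises to [u]. /hipadokapaexabebako/ → hipadokapaexabebaku.

hipadokapaexabebaku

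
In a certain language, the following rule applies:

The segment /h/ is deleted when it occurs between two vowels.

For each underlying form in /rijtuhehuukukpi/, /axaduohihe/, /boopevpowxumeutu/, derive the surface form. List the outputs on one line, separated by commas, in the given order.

rijtueuukukpi, axaduoie, boopevpowxumeutu

/rijtuhehuukukpi/: /h/ occurs between vowels /u/ and /e/, so it deletes. /h/ occurs between vowels /e/ and /u/, so it deletes. → [rijtueuukukpi].
/axaduohihe/: /h/ occurs between vowels /o/ and /i/, so it deletes. /h/ occurs between vowels /i/ and /e/, so it deletes. → [axaduoie].
/boopevpowxumeutu/: the rule's environment is not met; surfaces unchanged as [boopevpowxumeutu].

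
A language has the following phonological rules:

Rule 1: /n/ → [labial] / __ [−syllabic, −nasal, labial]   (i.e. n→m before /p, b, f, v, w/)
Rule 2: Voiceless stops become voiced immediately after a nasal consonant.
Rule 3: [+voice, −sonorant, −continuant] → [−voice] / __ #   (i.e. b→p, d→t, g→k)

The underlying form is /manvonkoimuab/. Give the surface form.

Rule 1 (nasal place assimilation): /n/ precedes the labial consonant /v/, so it assimilates in place to [m]. /manvonkoimuab/ → mamvonkoimuab.
Rule 2 (post-nasal voicing): /k/ is a voiceless stop immediately after the nasal /n/, so it voices to [g]. /mamvonkoimuab/ → mamvongoimuab.
Rule 3 (final devoicing): /b/ is a voiced stop in word-final position, so it devoices to [p]. /mamvongoimuab/ → mamvongoimuap.

mamvongoimuap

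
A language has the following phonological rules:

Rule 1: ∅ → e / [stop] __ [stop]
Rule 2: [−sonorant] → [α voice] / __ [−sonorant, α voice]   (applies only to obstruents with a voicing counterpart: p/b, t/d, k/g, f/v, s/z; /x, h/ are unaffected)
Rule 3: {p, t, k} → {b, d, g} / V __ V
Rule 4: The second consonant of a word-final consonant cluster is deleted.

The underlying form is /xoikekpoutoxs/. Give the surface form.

xoigegeboudox

Rule 1 (stop-cluster e-epenthesis): /k/ and /p/ form a stop–stop cluster, so [e] is inserted between them. /xoikekpoutoxs/ → xoikekepoutoxs.
Rule 2 (regressive voicing assimilation): no segment meets the environment; /xoikekepoutoxs/ is unchanged.
Rule 3 (intervocalic voicing): /k/ is a voiceless stop between vowels /i/ and /e/, so it voices to [g]. /k/ is a voiceless stop between vowels /e/ and /e/, so it voices to [g]. /p/ is a voiceless stop between vowels /e/ and /o/, so it voices to [b]. /t/ is a voiceless stop between vowels /u/ and /o/, so it voices to [d]. /xoikekepoutoxs/ → xoigegeboudoxs.
Rule 4 (final cluster simplification): /s/ is the second consonant of a word-final cluster /xs/, so it deletes. /xoigegeboudoxs/ → xoigegeboudox.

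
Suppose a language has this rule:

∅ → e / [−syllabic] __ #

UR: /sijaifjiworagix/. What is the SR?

sijaifjiworagixe

the form ends in the consonant /x/, so [e] is inserted word-finally.
Surface form: [sijaifjiworagixe].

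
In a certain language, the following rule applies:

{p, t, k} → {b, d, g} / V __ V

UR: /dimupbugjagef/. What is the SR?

dimupbugjagef

No segment of /dimupbugjagef/ meets the structural description of the rule, so the form surfaces unchanged.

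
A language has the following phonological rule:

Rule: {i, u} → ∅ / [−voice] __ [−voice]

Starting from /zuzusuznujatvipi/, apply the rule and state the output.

No segment of /zuzusuznujatvipi/ meets the structural description of the rule, so the form surfaces unchanged.

zuzusuznujatvipi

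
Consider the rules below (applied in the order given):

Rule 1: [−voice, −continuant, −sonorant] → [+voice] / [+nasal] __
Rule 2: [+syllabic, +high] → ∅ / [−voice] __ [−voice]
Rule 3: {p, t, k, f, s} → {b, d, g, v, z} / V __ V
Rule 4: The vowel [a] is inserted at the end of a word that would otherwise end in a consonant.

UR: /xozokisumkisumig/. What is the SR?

Rule 1 (post-nasal voicing): /k/ is a voiceless stop immediately after the nasal /m/, so it voices to [g]. /xozokisumkisumig/ → xozokisumgisumig.
Rule 2 (high vowel syncope): /i/ is a high vowel flanked by voiceless consonants /k/ and /s/, so it deletes. /xozokisumgisumig/ → xozoksumgisumig.
Rule 3 (intervocalic voicing): /s/ is a voiceless obstruent between vowels /i/ and /u/, so it voices to [z]. /xozoksumgisumig/ → xozoksumgizumig.
Rule 4 (final a-epenthesis): the form ends in the consonant /g/, so [a] is inserted word-finally. /xozoksumgizumig/ → xozoksumgizumiga.

xozoksumgizumiga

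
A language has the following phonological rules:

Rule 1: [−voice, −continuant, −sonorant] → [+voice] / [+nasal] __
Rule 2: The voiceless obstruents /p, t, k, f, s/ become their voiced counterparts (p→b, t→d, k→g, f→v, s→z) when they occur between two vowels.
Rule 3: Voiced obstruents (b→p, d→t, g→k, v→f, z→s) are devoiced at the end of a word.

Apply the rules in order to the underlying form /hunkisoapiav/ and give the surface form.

hungizoabiaf

Rule 1 (post-nasal voicing): /k/ is a voiceless stop immediately after the nasal /n/, so it voices to [g]. /hunkisoapiav/ → hungisoapiav.
Rule 2 (intervocalic voicing): /s/ is a voiceless obstruent between vowels /i/ and /o/, so it voices to [z]. /p/ is a voiceless obstruent between vowels /a/ and /i/, so it voices to [b]. /hungisoapiav/ → hungizoabiav.
Rule 3 (final devoicing): /v/ is a voiced obstruent in word-final position, so it devoices to [f]. /hungizoabiav/ → hungizoabiaf.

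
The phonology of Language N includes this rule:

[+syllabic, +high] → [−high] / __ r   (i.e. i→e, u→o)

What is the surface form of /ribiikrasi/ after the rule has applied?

ribiikrasi

No segment of /ribiikrasi/ meets the structural description of the rule, so the form surfaces unchanged.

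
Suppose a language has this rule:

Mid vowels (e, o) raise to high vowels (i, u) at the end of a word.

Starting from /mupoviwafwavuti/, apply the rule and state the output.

No segment of /mupoviwafwavuti/ meets the structural description of the rule, so the form surfaces unchanged.

mupoviwafwavuti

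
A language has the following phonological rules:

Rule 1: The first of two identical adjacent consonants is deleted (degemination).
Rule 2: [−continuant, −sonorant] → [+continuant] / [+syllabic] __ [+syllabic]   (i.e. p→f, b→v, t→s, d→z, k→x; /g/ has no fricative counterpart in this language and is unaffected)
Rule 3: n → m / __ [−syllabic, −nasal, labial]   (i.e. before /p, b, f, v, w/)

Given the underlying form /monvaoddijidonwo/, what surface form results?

Rule 1 (degemination): /dd/ is a geminate; the first /d/ deletes. /monvaoddijidonwo/ → monvaodijidonwo.
Rule 2 (intervocalic spirantization): /d/ is a stop between vowels /o/ and /i/, so it spirantizes to the fricative [z]. /d/ is a stop between vowels /i/ and /o/, so it spirantizes to the fricative [z]. /monvaodijidonwo/ → monvaozijizonwo.
Rule 3 (nasal place assimilation): /n/ precedes the labial consonant /v/, so it assimilates in place to [m]. /n/ precedes the labial consonant /w/, so it assimilates in place to [m]. /monvaozijizonwo/ → momvaozijizomwo.

momvaozijizomwo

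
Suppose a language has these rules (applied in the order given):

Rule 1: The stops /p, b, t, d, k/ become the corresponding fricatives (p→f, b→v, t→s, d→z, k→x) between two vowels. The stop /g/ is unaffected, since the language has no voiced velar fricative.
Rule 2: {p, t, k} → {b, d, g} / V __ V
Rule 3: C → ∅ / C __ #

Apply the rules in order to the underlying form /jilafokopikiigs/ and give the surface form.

jilafoxofixiig

Rule 1 (intervocalic spirantization): /k/ is a stop between vowels /o/ and /o/, so it spirantizes to the fricative [x]. /p/ is a stop between vowels /o/ and /i/, so it spirantizes to the fricative [f]. /k/ is a stop between vowels /i/ and /i/, so it spirantizes to the fricative [x]. /jilafokopikiigs/ → jilafoxofixiigs.
Rule 2 (intervocalic voicing): no segment meets the environment; /jilafoxofixiigs/ is unchanged.
Rule 3 (final cluster simplification): /s/ is the second consonant of a word-final cluster /gs/, so it deletes. /jilafoxofixiigs/ → jilafoxofixiig.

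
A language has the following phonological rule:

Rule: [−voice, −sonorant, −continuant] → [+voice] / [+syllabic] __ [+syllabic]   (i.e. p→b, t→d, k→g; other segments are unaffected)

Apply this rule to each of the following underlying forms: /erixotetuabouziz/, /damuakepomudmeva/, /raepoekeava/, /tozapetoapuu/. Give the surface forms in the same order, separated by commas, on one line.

/erixotetuabouziz/: /t/ is a voiceless stop between vowels /o/ and /e/, so it voices to [d]. /t/ is a voiceless stop between vowels /e/ and /u/, so it voices to [d]. → [erixodeduabouziz].
/damuakepomudmeva/: /k/ is a voiceless stop between vowels /a/ and /e/, so it voices to [g]. /p/ is a voiceless stop between vowels /e/ and /o/, so it voices to [b]. → [damuagebomudmeva].
/raepoekeava/: /p/ is a voiceless stop between vowels /e/ and /o/, so it voices to [b]. /k/ is a voiceless stop between vowels /e/ and /e/, so it voices to [g]. → [raeboegeava].
/tozapetoapuu/: /p/ is a voiceless stop between vowels /a/ and /e/, so it voices to [b]. /t/ is a voiceless stop between vowels /e/ and /o/, so it voices to [d]. /p/ is a voiceless stop between vowels /a/ and /u/, so it voices to [b]. → [tozabedoabuu].

erixodeduabouziz, damuagebomudmeva, raeboegeava, tozabedoabuu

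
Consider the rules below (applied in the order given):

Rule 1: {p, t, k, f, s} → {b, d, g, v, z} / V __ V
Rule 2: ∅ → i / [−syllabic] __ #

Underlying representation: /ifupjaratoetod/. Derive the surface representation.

ivupjaradoedodi

Rule 1 (intervocalic voicing): /f/ is a voiceless obstruent between vowels /i/ and /u/, so it voices to [v]. /t/ is a voiceless obstruent between vowels /a/ and /o/, so it voices to [d]. /t/ is a voiceless obstruent between vowels /e/ and /o/, so it voices to [d]. /ifupjaratoetod/ → ivupjaradoedod.
Rule 2 (final i-epenthesis): the form ends in the consonant /d/, so [i] is inserted word-finally. /ivupjaradoedod/ → ivupjaradoedodi.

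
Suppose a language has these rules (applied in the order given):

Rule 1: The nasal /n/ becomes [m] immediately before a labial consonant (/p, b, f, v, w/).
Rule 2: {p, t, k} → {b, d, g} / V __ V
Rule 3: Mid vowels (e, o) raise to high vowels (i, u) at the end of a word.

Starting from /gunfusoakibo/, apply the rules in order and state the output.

Rule 1 (nasal place assimilation): /n/ precedes the labial consonant /f/, so it assimilates in place to [m]. /gunfusoakibo/ → gumfusoakibo.
Rule 2 (intervocalic voicing): /k/ is a voiceless stop between vowels /a/ and /i/, so it voices to [g]. /gumfusoakibo/ → gumfusoagibo.
Rule 3 (final vowel raising): /o/ is a mid vowel in word-final position, so it raises to [u]. /gumfusoagibo/ → gumfusoagibu.

gumfusoagibu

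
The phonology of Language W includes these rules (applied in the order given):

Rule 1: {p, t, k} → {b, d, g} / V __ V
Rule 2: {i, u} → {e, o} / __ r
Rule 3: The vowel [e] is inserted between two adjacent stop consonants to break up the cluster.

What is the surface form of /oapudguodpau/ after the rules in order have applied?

oabudeguodepau

Rule 1 (intervocalic voicing): /p/ is a voiceless stop between vowels /a/ and /u/, so it voices to [b]. /oapudguodpau/ → oabudguodpau.
Rule 2 (pre-rhotic lowering): no segment meets the environment; /oabudguodpau/ is unchanged.
Rule 3 (stop-cluster e-epenthesis): /d/ and /g/ form a stop–stop cluster, so [e] is inserted between them. /d/ and /p/ form a stop–stop cluster, so [e] is inserted between them. /oabudguodpau/ → oabudeguodepau.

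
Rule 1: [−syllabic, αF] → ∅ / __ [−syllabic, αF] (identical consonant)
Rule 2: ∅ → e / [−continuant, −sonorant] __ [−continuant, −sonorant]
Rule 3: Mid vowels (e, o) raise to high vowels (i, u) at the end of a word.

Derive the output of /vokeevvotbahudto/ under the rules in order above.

Rule 1 (degemination): /vv/ is a geminate; the first /v/ deletes. /vokeevvotbahudto/ → vokeevotbahudto.
Rule 2 (stop-cluster e-epenthesis): /t/ and /b/ form a stop–stop cluster, so [e] is inserted between them. /d/ and /t/ form a stop–stop cluster, so [e] is inserted between them. /vokeevotbahudto/ → vokeevotebahudeto.
Rule 3 (final vowel raising): /o/ is a mid vowel in word-final position, so it raises to [u]. /vokeevotebahudeto/ → vokeevotebahudetu.

vokeevotebahudetu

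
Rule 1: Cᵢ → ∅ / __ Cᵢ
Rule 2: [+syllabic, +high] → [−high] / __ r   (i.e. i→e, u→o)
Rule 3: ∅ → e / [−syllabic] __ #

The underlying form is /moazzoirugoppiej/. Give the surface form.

moazoerugopieje

Rule 1 (degemination): /zz/ is a geminate; the first /z/ deletes. /pp/ is a geminate; the first /p/ deletes. /moazzoirugoppiej/ → moazoirugopiej.
Rule 2 (pre-rhotic lowering): /i/ is a high vowel immediately before /r/, so it lowers to [e]. /moazoirugopiej/ → moazoerugopiej.
Rule 3 (final e-epenthesis): the form ends in the consonant /j/, so [e] is inserted word-finally. /moazoerugopiej/ → moazoerugopieje.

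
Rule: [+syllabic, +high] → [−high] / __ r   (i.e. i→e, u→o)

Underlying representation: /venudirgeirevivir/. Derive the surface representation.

Scanning /venudirgeirevivir/: /u/ at position 4 is not in the conditioning environment; /i/ is a high vowel immediately before /r/, so it lowers to [e]; /i/ is a high vowel immediately before /r/, so it lowers to [e]; /i/ at position 14 is not in the conditioning environment; /i/ is a high vowel immediately before /r/, so it lowers to [e].
Result: [venudergeereviver].

venudergeereviver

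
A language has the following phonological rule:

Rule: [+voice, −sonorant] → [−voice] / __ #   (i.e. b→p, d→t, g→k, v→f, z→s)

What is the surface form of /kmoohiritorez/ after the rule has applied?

kmoohiritores

/z/ is a voiced obstruent in word-final position, so it devoices to [s].
Surface form: [kmoohiritores].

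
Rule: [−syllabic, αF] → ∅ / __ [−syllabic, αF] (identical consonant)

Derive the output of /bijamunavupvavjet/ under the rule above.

bijamunavupvavjet

No segment of /bijamunavupvavjet/ meets the structural description of the rule, so the form surfaces unchanged.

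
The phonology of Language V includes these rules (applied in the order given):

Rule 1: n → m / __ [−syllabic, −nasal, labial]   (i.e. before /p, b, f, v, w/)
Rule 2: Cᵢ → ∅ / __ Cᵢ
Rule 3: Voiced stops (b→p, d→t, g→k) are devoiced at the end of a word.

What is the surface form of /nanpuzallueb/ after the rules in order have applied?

Rule 1 (nasal place assimilation): /n/ precedes the labial consonant /p/, so it assimilates in place to [m]. /nanpuzallueb/ → nampuzallueb.
Rule 2 (degemination): /ll/ is a geminate; the first /l/ deletes. /nampuzallueb/ → nampuzalueb.
Rule 3 (final devoicing): /b/ is a voiced stop in word-final position, so it devoices to [p]. /nampuzalueb/ → nampuzaluep.

nampuzaluep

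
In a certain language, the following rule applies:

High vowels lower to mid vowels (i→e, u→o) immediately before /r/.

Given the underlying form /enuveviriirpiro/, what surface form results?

enuveverierpero

Scanning /enuveviriirpiro/: /u/ at position 3 is not in the conditioning environment; /i/ is a high vowel immediately before /r/, so it lowers to [e]; /i/ at position 9 is not in the conditioning environment; /i/ is a high vowel immediately before /r/, so it lowers to [e]; /i/ is a high vowel immediately before /r/, so it lowers to [e].
Result: [enuveverierpero].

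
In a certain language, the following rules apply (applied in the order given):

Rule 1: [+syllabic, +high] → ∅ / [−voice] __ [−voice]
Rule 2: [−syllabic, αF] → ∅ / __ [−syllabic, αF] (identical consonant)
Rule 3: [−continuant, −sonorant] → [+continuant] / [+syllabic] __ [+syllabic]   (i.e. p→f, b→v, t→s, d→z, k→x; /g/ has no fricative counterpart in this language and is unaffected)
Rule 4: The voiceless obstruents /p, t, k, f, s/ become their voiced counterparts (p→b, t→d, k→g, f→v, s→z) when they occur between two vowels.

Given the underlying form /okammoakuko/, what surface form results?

oxamoaxo

Rule 1 (high vowel syncope): /u/ is a high vowel flanked by voiceless consonants /k/ and /k/, so it deletes. /okammoakuko/ → okammoakko.
Rule 2 (degemination): /mm/ is a geminate; the first /m/ deletes. /kk/ is a geminate; the first /k/ deletes. /okammoakko/ → okamoako.
Rule 3 (intervocalic spirantization): /k/ is a stop between vowels /o/ and /a/, so it spirantizes to the fricative [x]. /k/ is a stop between vowels /a/ and /o/, so it spirantizes to the fricative [x]. /okamoako/ → oxamoaxo.
Rule 4 (intervocalic voicing): no segment meets the environment; /oxamoaxo/ is unchanged.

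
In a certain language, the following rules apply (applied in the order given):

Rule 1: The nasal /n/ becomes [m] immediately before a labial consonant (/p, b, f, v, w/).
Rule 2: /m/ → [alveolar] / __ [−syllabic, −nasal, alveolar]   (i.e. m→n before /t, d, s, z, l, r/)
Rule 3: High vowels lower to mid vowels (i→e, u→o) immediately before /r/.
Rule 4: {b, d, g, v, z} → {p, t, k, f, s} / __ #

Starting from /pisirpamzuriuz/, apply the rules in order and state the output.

piserpanzorius

Rule 1 (nasal place assimilation): no segment meets the environment; /pisirpamzuriuz/ is unchanged.
Rule 2 (nasal place assimilation): /m/ precedes the alveolar consonant /z/, so it assimilates in place to [n]. /pisirpamzuriuz/ → pisirpanzuriuz.
Rule 3 (pre-rhotic lowering): /i/ is a high vowel immediately before /r/, so it lowers to [e]. /u/ is a high vowel immediately before /r/, so it lowers to [o]. /pisirpanzuriuz/ → piserpanzoriuz.
Rule 4 (final devoicing): /z/ is a voiced obstruent in word-final position, so it devoices to [s]. /piserpanzoriuz/ → piserpanzorius.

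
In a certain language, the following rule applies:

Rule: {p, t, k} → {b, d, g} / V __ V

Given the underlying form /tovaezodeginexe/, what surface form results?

tovaezodeginexe

No segment of /tovaezodeginexe/ meets the structural description of the rule, so the form surfaces unchanged.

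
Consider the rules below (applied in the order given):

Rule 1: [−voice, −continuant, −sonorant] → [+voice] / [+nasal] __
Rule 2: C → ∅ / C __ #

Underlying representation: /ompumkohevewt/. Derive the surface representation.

Rule 1 (post-nasal voicing): /p/ is a voiceless stop immediately after the nasal /m/, so it voices to [b]. /k/ is a voiceless stop immediately after the nasal /m/, so it voices to [g]. /ompumkohevewt/ → ombumgohevewt.
Rule 2 (final cluster simplification): /t/ is the second consonant of a word-final cluster /wt/, so it deletes. /ombumgohevewt/ → ombumgohevew.

ombumgohevew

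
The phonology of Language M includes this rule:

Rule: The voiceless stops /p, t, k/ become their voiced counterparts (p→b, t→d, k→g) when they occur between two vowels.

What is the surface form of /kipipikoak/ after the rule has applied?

Scanning /kipipikoak/: /k/ at position 1 is not in the conditioning environment; /p/ is a voiceless stop between vowels /i/ and /i/, so it voices to [b]; /p/ is a voiceless stop between vowels /i/ and /i/, so it voices to [b]; /k/ is a voiceless stop between vowels /i/ and /o/, so it voices to [g]; /k/ at position 10 is not in the conditioning environment.
Result: [kibibigoak].

kibibigoak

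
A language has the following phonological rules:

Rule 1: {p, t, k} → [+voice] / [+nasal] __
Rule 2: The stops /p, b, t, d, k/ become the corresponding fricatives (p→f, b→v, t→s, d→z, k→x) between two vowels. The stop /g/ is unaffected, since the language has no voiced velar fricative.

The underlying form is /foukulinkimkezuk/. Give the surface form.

Rule 1 (post-nasal voicing): /k/ is a voiceless stop immediately after the nasal /n/, so it voices to [g]. /k/ is a voiceless stop immediately after the nasal /m/, so it voices to [g]. /foukulinkimkezuk/ → foukulingimgezuk.
Rule 2 (intervocalic spirantization): /k/ is a stop between vowels /u/ and /u/, so it spirantizes to the fricative [x]. /foukulingimgezuk/ → fouxulingimgezuk.

fouxulingimgezuk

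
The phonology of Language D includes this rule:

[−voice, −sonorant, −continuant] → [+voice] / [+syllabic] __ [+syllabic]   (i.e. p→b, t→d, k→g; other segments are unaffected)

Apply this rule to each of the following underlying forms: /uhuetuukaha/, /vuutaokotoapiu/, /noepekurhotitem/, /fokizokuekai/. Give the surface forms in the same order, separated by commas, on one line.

uhueduugaha, vuudaogodoabiu, noebegurhodidem, fogizoguegai

/uhuetuukaha/: /t/ is a voiceless stop between vowels /e/ and /u/, so it voices to [d]. /k/ is a voiceless stop between vowels /u/ and /a/, so it voices to [g]. → [uhueduugaha].
/vuutaokotoapiu/: /t/ is a voiceless stop between vowels /u/ and /a/, so it voices to [d]. /k/ is a voiceless stop between vowels /o/ and /o/, so it voices to [g]. /t/ is a voiceless stop between vowels /o/ and /o/, so it voices to [d]. /p/ is a voiceless stop between vowels /a/ and /i/, so it voices to [b]. → [vuudaogodoabiu].
/noepekurhotitem/: /p/ is a voiceless stop between vowels /e/ and /e/, so it voices to [b]. /k/ is a voiceless stop between vowels /e/ and /u/, so it voices to [g]. /t/ is a voiceless stop between vowels /o/ and /i/, so it voices to [d]. /t/ is a voiceless stop between vowels /i/ and /e/, so it voices to [d]. → [noebegurhodidem].
/fokizokuekai/: /k/ is a voiceless stop between vowels /o/ and /i/, so it voices to [g]. /k/ is a voiceless stop between vowels /o/ and /u/, so it voices to [g]. /k/ is a voiceless stop between vowels /e/ and /a/, so it voices to [g]. → [fogizoguegai].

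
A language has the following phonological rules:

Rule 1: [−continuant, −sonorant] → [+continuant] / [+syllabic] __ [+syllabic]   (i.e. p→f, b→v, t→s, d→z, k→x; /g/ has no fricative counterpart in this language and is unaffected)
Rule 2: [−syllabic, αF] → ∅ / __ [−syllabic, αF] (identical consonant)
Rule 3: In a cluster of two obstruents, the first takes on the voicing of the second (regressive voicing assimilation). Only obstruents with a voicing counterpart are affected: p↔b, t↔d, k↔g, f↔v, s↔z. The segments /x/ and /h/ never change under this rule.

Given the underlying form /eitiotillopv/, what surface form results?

eisiosilobv

Rule 1 (intervocalic spirantization): /t/ is a stop between vowels /i/ and /i/, so it spirantizes to the fricative [s]. /t/ is a stop between vowels /o/ and /i/, so it spirantizes to the fricative [s]. /eitiotillopv/ → eisiosillopv.
Rule 2 (degemination): /ll/ is a geminate; the first /l/ deletes. /eisiosillopv/ → eisiosilopv.
Rule 3 (regressive voicing assimilation): /p/ precedes the voiced obstruent /v/, so it voices to [b] by assimilation. /eisiosilopv/ → eisiosilobv.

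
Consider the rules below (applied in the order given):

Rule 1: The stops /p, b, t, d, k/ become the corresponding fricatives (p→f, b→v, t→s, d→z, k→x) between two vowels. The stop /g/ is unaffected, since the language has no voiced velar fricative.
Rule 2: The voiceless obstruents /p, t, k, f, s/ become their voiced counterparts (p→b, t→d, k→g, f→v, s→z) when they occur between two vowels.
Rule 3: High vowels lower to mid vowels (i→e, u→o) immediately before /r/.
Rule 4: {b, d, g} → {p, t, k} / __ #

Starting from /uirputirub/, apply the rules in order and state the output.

Rule 1 (intervocalic spirantization): /t/ is a stop between vowels /u/ and /i/, so it spirantizes to the fricative [s]. /uirputirub/ → uirpusirub.
Rule 2 (intervocalic voicing): /s/ is a voiceless obstruent between vowels /u/ and /i/, so it voices to [z]. /uirpusirub/ → uirpuzirub.
Rule 3 (pre-rhotic lowering): /i/ is a high vowel immediately before /r/, so it lowers to [e]. /i/ is a high vowel immediately before /r/, so it lowers to [e]. /uirpuzirub/ → uerpuzerub.
Rule 4 (final devoicing): /b/ is a voiced stop in word-final position, so it devoices to [p]. /uerpuzerub/ → uerpuzerup.

uerpuzerup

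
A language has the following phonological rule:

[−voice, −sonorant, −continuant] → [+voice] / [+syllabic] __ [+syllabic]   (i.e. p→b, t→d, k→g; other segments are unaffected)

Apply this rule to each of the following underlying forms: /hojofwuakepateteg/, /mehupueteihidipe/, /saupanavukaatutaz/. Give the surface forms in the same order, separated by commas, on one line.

hojofwuagebadedeg, mehubuedeihidibe, saubanavugaadudaz

/hojofwuakepateteg/: /k/ is a voiceless stop between vowels /a/ and /e/, so it voices to [g]. /p/ is a voiceless stop between vowels /e/ and /a/, so it voices to [b]. /t/ is a voiceless stop between vowels /a/ and /e/, so it voices to [d]. /t/ is a voiceless stop between vowels /e/ and /e/, so it voices to [d]. → [hojofwuagebadedeg].
/mehupueteihidipe/: /p/ is a voiceless stop between vowels /u/ and /u/, so it voices to [b]. /t/ is a voiceless stop between vowels /e/ and /e/, so it voices to [d]. /p/ is a voiceless stop between vowels /i/ and /e/, so it voices to [b]. → [mehubuedeihidibe].
/saupanavukaatutaz/: /p/ is a voiceless stop between vowels /u/ and /a/, so it voices to [b]. /k/ is a voiceless stop between vowels /u/ and /a/, so it voices to [g]. /t/ is a voiceless stop between vowels /a/ and /u/, so it voices to [d]. /t/ is a voiceless stop between vowels /u/ and /a/, so it voices to [d]. → [saubanavugaadudaz].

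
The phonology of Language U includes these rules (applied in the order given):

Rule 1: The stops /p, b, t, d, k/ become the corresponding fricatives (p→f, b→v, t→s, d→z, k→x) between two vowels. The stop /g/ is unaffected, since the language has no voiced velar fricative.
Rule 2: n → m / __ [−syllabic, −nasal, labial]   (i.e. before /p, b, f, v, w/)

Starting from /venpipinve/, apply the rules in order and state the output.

Rule 1 (intervocalic spirantization): /p/ is a stop between vowels /i/ and /i/, so it spirantizes to the fricative [f]. /venpipinve/ → venpifinve.
Rule 2 (nasal place assimilation): /n/ precedes the labial consonant /p/, so it assimilates in place to [m]. /n/ precedes the labial consonant /v/, so it assimilates in place to [m]. /venpifinve/ → vempifimve.

vempifimve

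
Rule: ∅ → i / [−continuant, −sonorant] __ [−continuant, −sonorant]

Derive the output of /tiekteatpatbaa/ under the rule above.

/k/ and /t/ form a stop–stop cluster, so [i] is inserted between them.
/t/ and /p/ form a stop–stop cluster, so [i] is inserted between them.
/t/ and /b/ form a stop–stop cluster, so [i] is inserted between them.
Surface form: [tiekiteatipatibaa].

tiekiteatipatibaa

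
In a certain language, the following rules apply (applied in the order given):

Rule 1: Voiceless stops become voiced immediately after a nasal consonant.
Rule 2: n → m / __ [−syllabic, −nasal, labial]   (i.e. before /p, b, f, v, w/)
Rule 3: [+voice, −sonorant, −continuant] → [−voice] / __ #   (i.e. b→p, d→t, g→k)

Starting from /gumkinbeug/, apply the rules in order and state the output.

Rule 1 (post-nasal voicing): /k/ is a voiceless stop immediately after the nasal /m/, so it voices to [g]. /gumkinbeug/ → gumginbeug.
Rule 2 (nasal place assimilation): /n/ precedes the labial consonant /b/, so it assimilates in place to [m]. /gumginbeug/ → gumgimbeug.
Rule 3 (final devoicing): /g/ is a voiced stop in word-final position, so it devoices to [k]. /gumgimbeug/ → gumgimbeuk.

gumgimbeuk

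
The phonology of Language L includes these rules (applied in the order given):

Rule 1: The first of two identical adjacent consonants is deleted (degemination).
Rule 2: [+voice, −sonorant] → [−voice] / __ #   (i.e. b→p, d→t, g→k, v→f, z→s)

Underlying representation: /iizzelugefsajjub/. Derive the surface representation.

iizelugefsajup

Rule 1 (degemination): /zz/ is a geminate; the first /z/ deletes. /jj/ is a geminate; the first /j/ deletes. /iizzelugefsajjub/ → iizelugefsajub.
Rule 2 (final devoicing): /b/ is a voiced obstruent in word-final position, so it devoices to [p]. /iizelugefsajub/ → iizelugefsajup.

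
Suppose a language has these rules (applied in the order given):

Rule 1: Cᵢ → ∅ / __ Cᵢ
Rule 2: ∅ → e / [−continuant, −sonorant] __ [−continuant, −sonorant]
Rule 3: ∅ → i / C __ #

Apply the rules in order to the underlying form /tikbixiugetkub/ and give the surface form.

Rule 1 (degemination): no segment meets the environment; /tikbixiugetkub/ is unchanged.
Rule 2 (stop-cluster e-epenthesis): /k/ and /b/ form a stop–stop cluster, so [e] is inserted between them. /t/ and /k/ form a stop–stop cluster, so [e] is inserted between them. /tikbixiugetkub/ → tikebixiugetekub.
Rule 3 (final i-epenthesis): the form ends in the consonant /b/, so [i] is inserted word-finally. /tikebixiugetekub/ → tikebixiugetekubi.

tikebixiugetekubi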